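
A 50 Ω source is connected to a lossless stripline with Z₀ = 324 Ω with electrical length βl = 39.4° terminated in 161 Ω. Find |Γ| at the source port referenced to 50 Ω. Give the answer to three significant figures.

tan(βl) = 0.821
Z_in = Z_0·(Z_L + jZ_0·tanβl)/(Z_0 + jZ_L·tanβl) = 231 + j172 Ω
Γ_s = (Z_in − Z_s)/(Z_in + Z_s) = (181 + j172)/(281 + j172), |Γ_s| = 0.758

|Γ| ≈ 0.758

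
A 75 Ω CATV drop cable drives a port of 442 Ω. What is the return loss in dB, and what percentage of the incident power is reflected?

RL ≈ 2.98 dB; 50.4% of incident power reflected

Γ = (442 − 75)/(442 + 75) = 0.71
RL = −20·log₁₀(0.71) = 2.98 dB
P_refl/P_inc = |Γ|² = 0.504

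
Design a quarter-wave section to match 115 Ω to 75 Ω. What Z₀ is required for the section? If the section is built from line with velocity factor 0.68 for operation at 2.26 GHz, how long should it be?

Z_qwt ≈ 92.9 Ω; length ≈ 2.26 cm

Z_qwt = √(Z_0·R_L) = √(75 × 115) = √8625
λ = 0.68·c/f = 0.0903 m, so l = λ/4 = 0.0226 m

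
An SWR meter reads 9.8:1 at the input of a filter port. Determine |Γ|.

|Γ| = (S − 1)/(S + 1) = (9.8 − 1)/(9.8 + 1) = 8.8/10.8

|Γ| ≈ 0.815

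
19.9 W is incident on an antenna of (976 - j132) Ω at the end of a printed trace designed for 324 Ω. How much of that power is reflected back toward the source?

|Γ| = |(652 − j132)/(1300 − j132)| = 0.509
|Γ|² = 0.259
P_refl = |Γ|²·P_inc = 5.16 W, P_del = (1 − |Γ|²)·P_inc = 14.7 W

P_reflected ≈ 5.16 W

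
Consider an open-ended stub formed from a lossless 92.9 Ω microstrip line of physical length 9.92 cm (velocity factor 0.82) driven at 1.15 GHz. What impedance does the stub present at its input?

Z_in ≈ +j401 Ω

λ = v/f = 0.82·c / 1.15 GHz = 0.214 m
βl = 2π·l/λ = 2π × 0.464 = 167°
tan(βl) = -0.232
For an open-ended stub, Z_in = −jZ_0·cot(βl) = −jZ_0/tan(βl)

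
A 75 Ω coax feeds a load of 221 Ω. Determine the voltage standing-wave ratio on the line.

VSWR ≈ 2.95

For a purely resistive load, VSWR = R_L/Z_0 or Z_0/R_L (whichever > 1) = 221/75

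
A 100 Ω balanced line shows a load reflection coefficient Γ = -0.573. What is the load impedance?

Z_L = Z_0·(1 + Γ)/(1 − Γ) = 100·(0.427)/(1.57)

Z_L ≈ 27.1 Ω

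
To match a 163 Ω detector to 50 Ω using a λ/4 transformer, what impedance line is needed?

Z_qwt = √(Z_0·R_L) = √(50 × 163) = √8150

Z_qwt ≈ 90.3 Ω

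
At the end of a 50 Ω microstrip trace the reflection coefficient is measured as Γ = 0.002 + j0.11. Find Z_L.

Z_L ≈ 49 + j10.9 Ω

Z_L = Z_0·(1 + Γ)/(1 − Γ) = 50·(1 + j0.11)/(0.998 − j0.11)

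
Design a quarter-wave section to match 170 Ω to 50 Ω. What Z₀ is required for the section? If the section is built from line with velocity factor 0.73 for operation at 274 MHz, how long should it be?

Z_qwt = √(Z_0·R_L) = √(50 × 170) = √8500
λ = 0.73·c/f = 0.799 m, so l = λ/4 = 0.2 m

Z_qwt ≈ 92.2 Ω; length ≈ 20 cm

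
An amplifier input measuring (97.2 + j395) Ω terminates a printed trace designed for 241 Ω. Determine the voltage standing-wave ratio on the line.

VSWR ≈ 9.44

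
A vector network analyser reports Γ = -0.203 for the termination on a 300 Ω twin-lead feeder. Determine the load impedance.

Z_L ≈ 199 Ω

Z_L = Z_0·(1 + Γ)/(1 − Γ) = 300·(0.797)/(1.2)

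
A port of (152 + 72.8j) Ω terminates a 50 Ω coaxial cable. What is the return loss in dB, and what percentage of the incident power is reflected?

RL ≈ 4.68 dB; 34.1% of incident power reflected

Γ = (102 + j72.8)/(202 + j72.8), |Γ| = 0.584
RL = −20·log₁₀(0.584) = 4.68 dB
P_refl/P_inc = |Γ|² = 0.341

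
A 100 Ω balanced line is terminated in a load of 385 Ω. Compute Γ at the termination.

Γ = (Z_L − Z_0)/(Z_L + Z_0) = (385 − 100)/(385 + 100) = 285/485

Γ = 0.588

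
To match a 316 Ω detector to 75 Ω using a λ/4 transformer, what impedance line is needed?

Z_qwt = √(Z_0·R_L) = √(75 × 316) = √23700

Z_qwt ≈ 154 Ω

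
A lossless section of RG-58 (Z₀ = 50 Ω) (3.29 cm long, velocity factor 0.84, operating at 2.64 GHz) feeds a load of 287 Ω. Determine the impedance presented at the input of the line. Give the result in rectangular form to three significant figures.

λ = v/f = 0.84·c / 2.64 GHz = 0.0955 m
βl = 2π·l/λ = 2π × 0.345 = 124°
tan(βl) = tan(124°) = -1.48
Z_in = Z_0·(Z_L + jZ_0·tanβl)/(Z_0 + jZ_L·tanβl)
     = 50·(287 − j73.9)/(50 − j424)

Z_in ≈ 12.5 + j32.4 Ω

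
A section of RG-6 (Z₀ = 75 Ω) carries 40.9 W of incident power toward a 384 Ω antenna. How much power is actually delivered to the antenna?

P_delivered ≈ 22.4 W

Γ = (384 − 75)/(384 + 75) = 0.673
|Γ|² = 0.453
P_refl = |Γ|²·P_inc = 18.5 W, P_del = (1 − |Γ|²)·P_inc = 22.4 W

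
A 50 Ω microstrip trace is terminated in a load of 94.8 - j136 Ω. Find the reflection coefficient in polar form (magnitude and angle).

Γ ≈ 0.721 ∠ -28.6°

Γ = (Z_L − Z_0)/(Z_L + Z_0) = (44.8 − j136)/(144.8 − j136)
|Γ| = 143/199 = 0.721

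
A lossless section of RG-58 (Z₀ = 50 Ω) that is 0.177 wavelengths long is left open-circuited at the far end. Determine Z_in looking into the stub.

Z_in ≈ −j24.7 Ω

βl = 2π × 0.177 = 63.7°
tan(βl) = 2.03
For an open-circuited stub, Z_in = −jZ_0·cot(βl) = −jZ_0/tan(βl)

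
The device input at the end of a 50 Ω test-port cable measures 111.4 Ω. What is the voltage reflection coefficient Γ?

Γ = (Z_L − Z_0)/(Z_L + Z_0) = (111.4 − 50)/(111.4 + 50) = 61.4/161.4

Γ = 0.38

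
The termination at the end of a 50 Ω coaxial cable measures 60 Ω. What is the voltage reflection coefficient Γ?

Γ = (Z_L − Z_0)/(Z_L + Z_0) = (60 − 50)/(60 + 50) = 10/110

Γ = 0.0909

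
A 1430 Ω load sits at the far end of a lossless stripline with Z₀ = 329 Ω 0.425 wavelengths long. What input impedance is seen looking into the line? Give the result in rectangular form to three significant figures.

Z_in ≈ 305 + j508 Ω

βl = 2π × 0.425 = 153°
tan(βl) = tan(153°) = -0.51
Z_in = Z_0·(Z_L + jZ_0·tanβl)/(Z_0 + jZ_L·tanβl)
     = 329·(1430 − j168)/(329 − j729)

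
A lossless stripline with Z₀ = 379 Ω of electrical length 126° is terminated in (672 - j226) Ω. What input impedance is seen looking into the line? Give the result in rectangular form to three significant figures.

Z_in ≈ 325 + j252 Ω

tan(βl) = tan(126°) = -1.38
Z_in = Z_0·(Z_L + jZ_0·tanβl)/(Z_0 + jZ_L·tanβl)
     = 379·(672 − j748)/(67.9 − j925)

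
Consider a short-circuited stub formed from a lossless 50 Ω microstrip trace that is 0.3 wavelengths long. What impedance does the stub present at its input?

βl = 2π × 0.3 = 108°
tan(βl) = -3.08
For a short-circuited stub, Z_in = jZ_0·tan(βl)

Z_in ≈ −j154 Ω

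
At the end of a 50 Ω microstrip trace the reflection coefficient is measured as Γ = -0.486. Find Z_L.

Z_L ≈ 17.3 Ω

Z_L = Z_0·(1 + Γ)/(1 − Γ) = 50·(0.514)/(1.49)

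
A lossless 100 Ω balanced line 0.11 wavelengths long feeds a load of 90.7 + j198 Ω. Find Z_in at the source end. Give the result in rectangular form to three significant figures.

Z_in ≈ 157 − j255 Ω

βl = 2π × 0.11 = 39.6°
tan(βl) = tan(39.6°) = 0.827
Z_in = Z_0·(Z_L + jZ_0·tanβl)/(Z_0 + jZ_L·tanβl)
     = 100·(90.7 + j281)/(-63.8 + j75)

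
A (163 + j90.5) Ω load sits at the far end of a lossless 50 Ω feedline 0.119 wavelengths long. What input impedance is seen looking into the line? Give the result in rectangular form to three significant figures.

Z_in ≈ 31.6 − j61 Ω

βl = 2π × 0.119 = 42.8°
tan(βl) = tan(42.8°) = 0.927
Z_in = Z_0·(Z_L + jZ_0·tanβl)/(Z_0 + jZ_L·tanβl)
     = 50·(163 + j137)/(-33.9 + j151)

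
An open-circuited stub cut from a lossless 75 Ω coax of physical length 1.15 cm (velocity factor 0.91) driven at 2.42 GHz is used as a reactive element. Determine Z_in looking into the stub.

λ = v/f = 0.91·c / 2.42 GHz = 0.113 m
βl = 2π·l/λ = 2π × 0.102 = 36.7°
tan(βl) = 0.745
For an open-circuited stub, Z_in = −jZ_0·cot(βl) = −jZ_0/tan(βl)

Z_in ≈ −j101 Ω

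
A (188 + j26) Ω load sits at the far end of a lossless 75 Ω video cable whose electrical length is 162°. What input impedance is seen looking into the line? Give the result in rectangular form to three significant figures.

tan(βl) = tan(162°) = -0.325
Z_in = Z_0·(Z_L + jZ_0·tanβl)/(Z_0 + jZ_L·tanβl)
     = 75·(188 + j1.63)/(83.4 − j61.1)

Z_in ≈ 109 + j81.5 Ω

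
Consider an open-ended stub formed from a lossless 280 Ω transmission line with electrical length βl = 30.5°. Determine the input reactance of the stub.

X_in ≈ -475 Ω (capacitive)

tan(βl) = 0.589
For an open-ended stub, Z_in = −jZ_0·cot(βl) = −jZ_0/tan(βl)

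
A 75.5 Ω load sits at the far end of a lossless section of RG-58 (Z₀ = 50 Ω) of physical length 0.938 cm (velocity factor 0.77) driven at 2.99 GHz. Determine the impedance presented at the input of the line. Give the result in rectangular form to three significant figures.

Z_in ≈ 46.9 − j19.8 Ω

λ = v/f = 0.77·c / 2.99 GHz = 0.0773 m
βl = 2π·l/λ = 2π × 0.121 = 43.7°
tan(βl) = tan(43.7°) = 0.956
Z_in = Z_0·(Z_L + jZ_0·tanβl)/(Z_0 + jZ_L·tanβl)
     = 50·(75.5 + j47.8)/(50 + j72.2)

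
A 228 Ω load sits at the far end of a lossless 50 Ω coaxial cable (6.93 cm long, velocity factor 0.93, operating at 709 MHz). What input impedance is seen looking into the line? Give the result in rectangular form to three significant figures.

Z_in ≈ 13.6 − j23.6 Ω

λ = v/f = 0.93·c / 709 MHz = 0.394 m
βl = 2π·l/λ = 2π × 0.176 = 63.4°
tan(βl) = tan(63.4°) = 2
Z_in = Z_0·(Z_L + jZ_0·tanβl)/(Z_0 + jZ_L·tanβl)
     = 50·(228 + j99.8)/(50 + j455)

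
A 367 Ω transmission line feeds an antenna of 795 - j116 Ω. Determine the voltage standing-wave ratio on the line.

VSWR ≈ 2.22

Γ = (Z_L − Z_0)/(Z_L + Z_0) = (428 − j116)/(1162 − j116)
|Γ| = 443/1170 = 0.38
VSWR = (1 + |Γ|)/(1 − |Γ|) = 1.38/0.62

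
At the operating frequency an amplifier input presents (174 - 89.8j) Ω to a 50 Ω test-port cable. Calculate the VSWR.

Γ = (Z_L − Z_0)/(Z_L + Z_0) = (124 − j89.8)/(224 − j89.8)
|Γ| = 153/241 = 0.634
VSWR = (1 + |Γ|)/(1 − |Γ|) = 1.63/0.366

VSWR ≈ 4.47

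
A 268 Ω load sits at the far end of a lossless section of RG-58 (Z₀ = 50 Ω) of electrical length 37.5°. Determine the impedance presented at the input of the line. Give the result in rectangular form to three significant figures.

Z_in ≈ 23.8 − j59.4 Ω

tan(βl) = tan(37.5°) = 0.767
Z_in = Z_0·(Z_L + jZ_0·tanβl)/(Z_0 + jZ_L·tanβl)
     = 50·(268 + j38.4)/(50 + j206)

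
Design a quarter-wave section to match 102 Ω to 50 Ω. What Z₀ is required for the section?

Z_qwt = √(Z_0·R_L) = √(50 × 102) = √5100

Z_qwt ≈ 71.4 Ω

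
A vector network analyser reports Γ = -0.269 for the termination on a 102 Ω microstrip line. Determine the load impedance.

Z_L ≈ 58.8 Ω

Z_L = Z_0·(1 + Γ)/(1 − Γ) = 102·(0.731)/(1.27)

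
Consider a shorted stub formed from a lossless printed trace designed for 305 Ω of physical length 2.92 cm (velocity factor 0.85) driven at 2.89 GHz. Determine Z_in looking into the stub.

λ = v/f = 0.85·c / 2.89 GHz = 0.0882 m
βl = 2π·l/λ = 2π × 0.331 = 119°
tan(βl) = -1.79
For a shorted stub, Z_in = jZ_0·tan(βl)

Z_in ≈ −j547 Ω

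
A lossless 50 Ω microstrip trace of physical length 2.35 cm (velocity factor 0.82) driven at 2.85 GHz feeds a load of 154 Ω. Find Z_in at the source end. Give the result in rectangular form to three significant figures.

λ = v/f = 0.82·c / 2.85 GHz = 0.0863 m
βl = 2π·l/λ = 2π × 0.272 = 98°
tan(βl) = tan(98°) = -7.1
Z_in = Z_0·(Z_L + jZ_0·tanβl)/(Z_0 + jZ_L·tanβl)
     = 50·(154 − j355)/(50 − j1090)

Z_in ≈ 16.5 + j6.28 Ω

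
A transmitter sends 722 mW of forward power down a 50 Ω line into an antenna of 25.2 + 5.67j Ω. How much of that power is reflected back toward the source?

|Γ| = |(-24.8 + j5.67)/(75.2 + j5.67)| = 0.337
|Γ|² = 0.114
P_refl = |Γ|²·P_inc = 82.2 mW, P_del = (1 − |Γ|²)·P_inc = 640 mW

P_reflected ≈ 82.2 mW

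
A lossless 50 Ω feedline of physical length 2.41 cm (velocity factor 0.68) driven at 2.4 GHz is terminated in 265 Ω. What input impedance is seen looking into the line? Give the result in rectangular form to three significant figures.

Z_in ≈ 9.85 + j10.3 Ω

λ = v/f = 0.68·c / 2.4 GHz = 0.085 m
βl = 2π·l/λ = 2π × 0.284 = 102°
tan(βl) = tan(102°) = -4.68
Z_in = Z_0·(Z_L + jZ_0·tanβl)/(Z_0 + jZ_L·tanβl)
     = 50·(265 − j234)/(50 − j1240)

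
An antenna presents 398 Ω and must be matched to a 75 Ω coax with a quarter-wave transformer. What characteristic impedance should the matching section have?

Z_qwt = √(Z_0·R_L) = √(75 × 398) = √29850

Z_qwt ≈ 173 Ω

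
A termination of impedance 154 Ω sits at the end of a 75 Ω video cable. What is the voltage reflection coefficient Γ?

Γ = (Z_L − Z_0)/(Z_L + Z_0) = (154 − 75)/(154 + 75) = 79/229

Γ = 0.345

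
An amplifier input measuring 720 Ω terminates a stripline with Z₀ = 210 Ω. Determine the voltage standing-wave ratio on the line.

VSWR ≈ 3.43

Γ = (720 − 210)/(720 + 210) = 0.548
VSWR = (1 + 0.548)/(1 − 0.548)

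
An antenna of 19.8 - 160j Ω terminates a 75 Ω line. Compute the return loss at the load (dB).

RL ≈ 0.818 dB

Γ = (-55.2 − j160)/(94.8 − j160), |Γ| = 0.91
RL = −20·log₁₀|Γ| = −20·log₁₀(0.91)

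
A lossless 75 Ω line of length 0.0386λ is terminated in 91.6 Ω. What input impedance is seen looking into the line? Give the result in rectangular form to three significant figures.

βl = 2π × 0.0386 = 13.9°
tan(βl) = tan(13.9°) = 0.247
Z_in = Z_0·(Z_L + jZ_0·tanβl)/(Z_0 + jZ_L·tanβl)
     = 75·(91.6 + j18.6)/(75 + j22.7)

Z_in ≈ 89.1 − j8.36 Ω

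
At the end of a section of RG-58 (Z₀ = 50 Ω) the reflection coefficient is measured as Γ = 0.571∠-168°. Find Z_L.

Z_L = Z_0·(1 + Γ)/(1 − Γ) = 50·(0.441 − j0.119)/(1.56 + j0.119)

Z_L ≈ 13.8 − j4.86 Ω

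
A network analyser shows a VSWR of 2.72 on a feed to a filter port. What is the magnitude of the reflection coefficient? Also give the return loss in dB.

|Γ| ≈ 0.462; return loss ≈ 6.7 dB

|Γ| = (S − 1)/(S + 1) = (2.72 − 1)/(2.72 + 1) = 1.72/3.72
RL = −20·log₁₀|Γ| = −20·log₁₀(0.462)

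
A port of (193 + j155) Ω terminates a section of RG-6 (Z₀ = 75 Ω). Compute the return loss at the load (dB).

Γ = (118 + j155)/(268 + j155), |Γ| = 0.629
RL = −20·log₁₀|Γ| = −20·log₁₀(0.629)

RL ≈ 4.02 dB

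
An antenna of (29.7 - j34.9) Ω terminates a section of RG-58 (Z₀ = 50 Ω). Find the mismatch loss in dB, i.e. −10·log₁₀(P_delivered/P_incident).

Γ = (-20.3 − j34.9)/(79.7 − j34.9), |Γ| = 0.464
|Γ|² = 0.215, so P_del/P_inc = 1 − |Γ|² = 0.785
ML = −10·log₁₀(1 − |Γ|²)

mismatch loss ≈ 1.05 dB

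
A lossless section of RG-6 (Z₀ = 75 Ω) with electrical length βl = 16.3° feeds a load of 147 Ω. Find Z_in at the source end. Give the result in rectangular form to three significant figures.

tan(βl) = tan(16.3°) = 0.292
Z_in = Z_0·(Z_L + jZ_0·tanβl)/(Z_0 + jZ_L·tanβl)
     = 75·(147 + j21.9)/(75 + j43)

Z_in ≈ 120 − j46.9 Ω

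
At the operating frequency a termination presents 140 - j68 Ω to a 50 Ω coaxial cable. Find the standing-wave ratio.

Γ = (Z_L − Z_0)/(Z_L + Z_0) = (90 − j68)/(190 − j68)
|Γ| = 113/202 = 0.559
VSWR = (1 + |Γ|)/(1 − |Γ|) = 1.56/0.441

VSWR ≈ 3.53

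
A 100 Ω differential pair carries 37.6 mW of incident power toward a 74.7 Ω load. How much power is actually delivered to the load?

P_delivered ≈ 36.8 mW

Γ = (74.7 − 100)/(74.7 + 100) = -0.145
|Γ|² = 0.021
P_refl = |Γ|²·P_inc = 0.789 mW, P_del = (1 − |Γ|²)·P_inc = 36.8 mW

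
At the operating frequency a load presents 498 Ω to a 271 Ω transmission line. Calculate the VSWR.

For a purely resistive load, VSWR = R_L/Z_0 or Z_0/R_L (whichever > 1) = 498/271

VSWR ≈ 1.84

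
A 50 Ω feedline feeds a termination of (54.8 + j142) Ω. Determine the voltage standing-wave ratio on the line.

VSWR ≈ 9.26

Γ = (Z_L − Z_0)/(Z_L + Z_0) = (4.8 + j142)/(104.8 + j142)
|Γ| = 142/176 = 0.805
VSWR = (1 + |Γ|)/(1 − |Γ|) = 1.81/0.195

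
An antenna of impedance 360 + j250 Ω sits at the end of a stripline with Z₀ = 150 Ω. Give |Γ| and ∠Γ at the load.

Γ ≈ 0.575 ∠ 23.9°

Γ = (Z_L − Z_0)/(Z_L + Z_0) = (210 + j250)/(510 + j250)
|Γ| = 326/568 = 0.575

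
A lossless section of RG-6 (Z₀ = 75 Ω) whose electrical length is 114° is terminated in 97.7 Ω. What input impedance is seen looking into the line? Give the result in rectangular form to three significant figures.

Z_in ≈ 61.8 + j12.3 Ω

tan(βl) = tan(114°) = -2.25
Z_in = Z_0·(Z_L + jZ_0·tanβl)/(Z_0 + jZ_L·tanβl)
     = 75·(97.7 − j168)/(75 − j219)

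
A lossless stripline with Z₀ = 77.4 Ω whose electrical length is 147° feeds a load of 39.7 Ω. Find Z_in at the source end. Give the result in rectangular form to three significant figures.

Z_in ≈ 50.8 − j33.3 Ω

tan(βl) = tan(147°) = -0.649
Z_in = Z_0·(Z_L + jZ_0·tanβl)/(Z_0 + jZ_L·tanβl)
     = 77.4·(39.7 − j50.3)/(77.4 − j25.8)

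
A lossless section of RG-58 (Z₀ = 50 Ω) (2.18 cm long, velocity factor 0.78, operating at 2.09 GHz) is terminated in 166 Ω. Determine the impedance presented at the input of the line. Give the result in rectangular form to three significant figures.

Z_in ≈ 16.8 − j16.3 Ω

λ = v/f = 0.78·c / 2.09 GHz = 0.112 m
βl = 2π·l/λ = 2π × 0.195 = 70.1°
tan(βl) = tan(70.1°) = 2.76
Z_in = Z_0·(Z_L + jZ_0·tanβl)/(Z_0 + jZ_L·tanβl)
     = 50·(166 + j138)/(50 + j458)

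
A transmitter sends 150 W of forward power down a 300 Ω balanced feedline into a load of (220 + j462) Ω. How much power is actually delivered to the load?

P_delivered ≈ 81.8 W

|Γ| = |(-80 + j462)/(520 + j462)| = 0.674
|Γ|² = 0.454
P_refl = |Γ|²·P_inc = 68.2 W, P_del = (1 − |Γ|²)·P_inc = 81.8 W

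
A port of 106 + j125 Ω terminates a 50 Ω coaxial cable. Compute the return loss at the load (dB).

RL ≈ 3.28 dB

Γ = (56 + j125)/(156 + j125), |Γ| = 0.685
RL = −20·log₁₀|Γ| = −20·log₁₀(0.685)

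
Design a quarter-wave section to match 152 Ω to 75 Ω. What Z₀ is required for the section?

Z_qwt = √(Z_0·R_L) = √(75 × 152) = √11400

Z_qwt ≈ 107 Ω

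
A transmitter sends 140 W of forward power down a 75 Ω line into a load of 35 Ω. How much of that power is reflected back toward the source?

Γ = (35 − 75)/(35 + 75) = -0.364
|Γ|² = 0.132
P_refl = |Γ|²·P_inc = 18.5 W, P_del = (1 − |Γ|²)·P_inc = 121 W

P_reflected ≈ 18.5 W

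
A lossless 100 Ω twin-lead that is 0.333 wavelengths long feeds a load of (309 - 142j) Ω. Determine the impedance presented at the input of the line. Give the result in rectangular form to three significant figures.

Z_in ≈ 40 + j68.4 Ω

βl = 2π × 0.333 = 120°
tan(βl) = tan(120°) = -1.74
Z_in = Z_0·(Z_L + jZ_0·tanβl)/(Z_0 + jZ_L·tanβl)
     = 100·(309 − j316)/(-147 − j538)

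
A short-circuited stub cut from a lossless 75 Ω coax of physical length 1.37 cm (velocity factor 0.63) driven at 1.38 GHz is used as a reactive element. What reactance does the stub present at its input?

λ = v/f = 0.63·c / 1.38 GHz = 0.137 m
βl = 2π·l/λ = 2π × 0.1 = 36°
tan(βl) = 0.727
For a short-circuited stub, Z_in = jZ_0·tan(βl)

X_in ≈ 54.5 Ω (inductive)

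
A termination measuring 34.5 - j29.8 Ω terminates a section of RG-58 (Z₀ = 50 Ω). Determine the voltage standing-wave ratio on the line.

Γ = (Z_L − Z_0)/(Z_L + Z_0) = (-15.5 − j29.8)/(84.5 − j29.8)
|Γ| = 33.6/89.6 = 0.375
VSWR = (1 + |Γ|)/(1 − |Γ|) = 1.37/0.625

VSWR ≈ 2.2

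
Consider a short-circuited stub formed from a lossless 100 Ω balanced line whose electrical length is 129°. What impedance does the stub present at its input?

Z_in ≈ −j123 Ω

tan(βl) = -1.23
For a short-circuited stub, Z_in = jZ_0·tan(βl)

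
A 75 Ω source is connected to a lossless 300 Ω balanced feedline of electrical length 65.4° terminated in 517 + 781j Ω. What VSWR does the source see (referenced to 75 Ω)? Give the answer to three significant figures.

tan(βl) = 2.18
Z_in = Z_0·(Z_L + jZ_0·tanβl)/(Z_0 + jZ_L·tanβl) = 82.6 − j240 Ω
Γ_s = (Z_in − Z_s)/(Z_in + Z_s) = (7.58 − j240)/(158 − j240), |Γ_s| = 0.837
VSWR = (1 + |Γ_s|)/(1 − |Γ_s|)

VSWR ≈ 11.2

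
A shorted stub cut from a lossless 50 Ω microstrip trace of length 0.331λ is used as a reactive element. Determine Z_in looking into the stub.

βl = 2π × 0.331 = 119°
tan(βl) = -1.79
For a shorted stub, Z_in = jZ_0·tan(βl)

Z_in ≈ −j89.6 Ω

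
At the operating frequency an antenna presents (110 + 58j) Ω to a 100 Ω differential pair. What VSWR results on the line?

Γ = (Z_L − Z_0)/(Z_L + Z_0) = (10 + j58)/(210 + j58)
|Γ| = 58.9/218 = 0.27
VSWR = (1 + |Γ|)/(1 − |Γ|) = 1.27/0.73

VSWR ≈ 1.74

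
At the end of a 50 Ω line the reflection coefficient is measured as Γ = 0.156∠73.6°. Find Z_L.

Z_L = Z_0·(1 + Γ)/(1 − Γ) = 50·(1.04 + j0.15)/(0.956 − j0.15)

Z_L ≈ 52.1 + j16 Ω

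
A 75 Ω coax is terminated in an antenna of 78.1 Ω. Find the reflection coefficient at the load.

Γ = 0.0202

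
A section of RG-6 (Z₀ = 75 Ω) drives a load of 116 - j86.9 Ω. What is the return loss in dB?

RL ≈ 6.78 dB

Γ = (41 − j86.9)/(191 − j86.9), |Γ| = 0.458
RL = −20·log₁₀|Γ| = −20·log₁₀(0.458)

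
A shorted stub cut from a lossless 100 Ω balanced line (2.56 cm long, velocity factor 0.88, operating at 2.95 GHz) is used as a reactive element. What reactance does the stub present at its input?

λ = v/f = 0.88·c / 2.95 GHz = 0.0895 m
βl = 2π·l/λ = 2π × 0.286 = 103°
tan(βl) = -4.34
For a shorted stub, Z_in = jZ_0·tan(βl)

X_in ≈ -434 Ω (capacitive)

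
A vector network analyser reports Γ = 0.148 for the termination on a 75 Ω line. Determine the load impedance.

Z_L = Z_0·(1 + Γ)/(1 − Γ) = 75·(1.15)/(0.852)

Z_L ≈ 101 Ω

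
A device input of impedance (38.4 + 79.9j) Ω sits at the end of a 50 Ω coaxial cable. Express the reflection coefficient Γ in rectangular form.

Γ ≈ 0.377 + j0.563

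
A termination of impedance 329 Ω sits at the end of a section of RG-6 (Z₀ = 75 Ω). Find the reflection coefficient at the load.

Γ = (Z_L − Z_0)/(Z_L + Z_0) = (329 − 75)/(329 + 75) = 254/404

Γ = 0.629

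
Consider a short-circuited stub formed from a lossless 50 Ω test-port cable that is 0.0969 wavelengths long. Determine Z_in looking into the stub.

Z_in ≈ +j34.9 Ω

βl = 2π × 0.0969 = 34.9°
tan(βl) = 0.697
For a short-circuited stub, Z_in = jZ_0·tan(βl)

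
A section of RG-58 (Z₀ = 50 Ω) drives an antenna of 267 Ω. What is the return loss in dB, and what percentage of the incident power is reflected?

Γ = (267 − 50)/(267 + 50) = 0.685
RL = −20·log₁₀(0.685) = 3.29 dB
P_refl/P_inc = |Γ|² = 0.469

RL ≈ 3.29 dB; 46.9% of incident power reflected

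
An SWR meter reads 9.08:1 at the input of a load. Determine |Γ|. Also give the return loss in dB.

|Γ| ≈ 0.802; return loss ≈ 1.92 dB

|Γ| = (S − 1)/(S + 1) = (9.08 − 1)/(9.08 + 1) = 8.08/10.1
RL = −20·log₁₀|Γ| = −20·log₁₀(0.802)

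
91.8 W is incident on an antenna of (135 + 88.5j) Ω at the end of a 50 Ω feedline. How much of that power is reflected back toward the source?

P_reflected ≈ 32.9 W

|Γ| = |(85 + j88.5)/(185 + j88.5)| = 0.598
|Γ|² = 0.358
P_refl = |Γ|²·P_inc = 32.9 W, P_del = (1 − |Γ|²)·P_inc = 58.9 W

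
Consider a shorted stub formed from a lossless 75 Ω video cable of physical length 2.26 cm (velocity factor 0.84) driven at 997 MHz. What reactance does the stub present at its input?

λ = v/f = 0.84·c / 997 MHz = 0.253 m
βl = 2π·l/λ = 2π × 0.0894 = 32.2°
tan(βl) = 0.629
For a shorted stub, Z_in = jZ_0·tan(βl)

X_in ≈ 47.2 Ω (inductive)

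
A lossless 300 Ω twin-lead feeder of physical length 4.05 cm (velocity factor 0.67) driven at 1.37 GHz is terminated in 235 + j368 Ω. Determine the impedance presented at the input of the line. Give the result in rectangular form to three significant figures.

λ = v/f = 0.67·c / 1.37 GHz = 0.147 m
βl = 2π·l/λ = 2π × 0.276 = 99.4°
tan(βl) = tan(99.4°) = -6.06
Z_in = Z_0·(Z_L + jZ_0·tanβl)/(Z_0 + jZ_L·tanβl)
     = 300·(235 − j1450)/(2530 − j1420)

Z_in ≈ 94.6 − j119 Ω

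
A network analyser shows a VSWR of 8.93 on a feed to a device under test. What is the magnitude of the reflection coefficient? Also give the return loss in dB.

|Γ| ≈ 0.799; return loss ≈ 1.95 dB

|Γ| = (S − 1)/(S + 1) = (8.93 − 1)/(8.93 + 1) = 7.93/9.93
RL = −20·log₁₀|Γ| = −20·log₁₀(0.799)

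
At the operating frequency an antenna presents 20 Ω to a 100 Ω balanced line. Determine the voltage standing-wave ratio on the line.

For a purely resistive load, VSWR = R_L/Z_0 or Z_0/R_L (whichever > 1) = 100/20

VSWR ≈ 5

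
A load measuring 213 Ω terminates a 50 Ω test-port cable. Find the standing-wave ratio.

VSWR ≈ 4.26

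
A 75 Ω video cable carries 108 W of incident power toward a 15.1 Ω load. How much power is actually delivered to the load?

P_delivered ≈ 60.3 W

Γ = (15.1 − 75)/(15.1 + 75) = -0.665
|Γ|² = 0.442
P_refl = |Γ|²·P_inc = 47.7 W, P_del = (1 − |Γ|²)·P_inc = 60.3 W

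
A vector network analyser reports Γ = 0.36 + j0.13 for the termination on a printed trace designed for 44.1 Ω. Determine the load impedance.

Z_L ≈ 88.3 + j26.9 Ω

Z_L = Z_0·(1 + Γ)/(1 − Γ) = 44.1·(1.36 + j0.13)/(0.64 − j0.13)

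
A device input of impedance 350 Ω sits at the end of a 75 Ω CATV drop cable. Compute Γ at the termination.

Γ = 0.647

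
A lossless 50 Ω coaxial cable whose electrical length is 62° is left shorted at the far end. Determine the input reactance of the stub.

X_in ≈ 94 Ω (inductive)

tan(βl) = 1.88
For a shorted stub, Z_in = jZ_0·tan(βl)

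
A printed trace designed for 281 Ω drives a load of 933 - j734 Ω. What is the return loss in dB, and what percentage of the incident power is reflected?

RL ≈ 3.2 dB; 47.9% of incident power reflected

Γ = (652 − j734)/(1214 − j734), |Γ| = 0.692
RL = −20·log₁₀(0.692) = 3.2 dB
P_refl/P_inc = |Γ|² = 0.479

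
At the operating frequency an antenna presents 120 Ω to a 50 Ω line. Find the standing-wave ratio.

Γ = (120 − 50)/(120 + 50) = 0.412
VSWR = (1 + 0.412)/(1 − 0.412)

VSWR ≈ 2.4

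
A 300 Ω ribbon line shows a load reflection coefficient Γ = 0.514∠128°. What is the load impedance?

Z_L = Z_0·(1 + Γ)/(1 − Γ) = 300·(0.684 + j0.405)/(1.32 − j0.405)

Z_L ≈ 116 + j128 Ω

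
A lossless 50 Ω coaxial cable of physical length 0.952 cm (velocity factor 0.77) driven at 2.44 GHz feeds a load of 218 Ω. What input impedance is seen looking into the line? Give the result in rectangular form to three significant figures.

λ = v/f = 0.77·c / 2.44 GHz = 0.0947 m
βl = 2π·l/λ = 2π × 0.101 = 36.2°
tan(βl) = tan(36.2°) = 0.732
Z_in = Z_0·(Z_L + jZ_0·tanβl)/(Z_0 + jZ_L·tanβl)
     = 50·(218 + j36.6)/(50 + j160)

Z_in ≈ 29.9 − j58.9 Ω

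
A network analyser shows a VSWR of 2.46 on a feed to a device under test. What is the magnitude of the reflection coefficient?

|Γ| ≈ 0.422

|Γ| = (S − 1)/(S + 1) = (2.46 − 1)/(2.46 + 1) = 1.46/3.46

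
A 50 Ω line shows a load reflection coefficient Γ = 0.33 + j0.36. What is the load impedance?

Z_L = Z_0·(1 + Γ)/(1 − Γ) = 50·(1.33 + j0.36)/(0.67 − j0.36)

Z_L ≈ 65.8 + j62.2 Ω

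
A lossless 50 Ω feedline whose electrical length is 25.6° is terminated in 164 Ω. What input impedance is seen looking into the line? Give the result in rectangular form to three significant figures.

Z_in ≈ 58.1 − j67.4 Ω

tan(βl) = tan(25.6°) = 0.479
Z_in = Z_0·(Z_L + jZ_0·tanβl)/(Z_0 + jZ_L·tanβl)
     = 50·(164 + j24)/(50 + j78.6)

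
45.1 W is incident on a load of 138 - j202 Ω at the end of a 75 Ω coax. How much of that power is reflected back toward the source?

|Γ| = |(63 − j202)/(213 − j202)| = 0.721
|Γ|² = 0.52
P_refl = |Γ|²·P_inc = 23.4 W, P_del = (1 − |Γ|²)·P_inc = 21.7 W

P_reflected ≈ 23.4 W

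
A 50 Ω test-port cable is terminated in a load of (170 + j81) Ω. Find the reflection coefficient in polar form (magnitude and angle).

Γ = (Z_L − Z_0)/(Z_L + Z_0) = (120 + j81)/(220 + j81)
|Γ| = 145/234 = 0.618

Γ ≈ 0.618 ∠ 13.8°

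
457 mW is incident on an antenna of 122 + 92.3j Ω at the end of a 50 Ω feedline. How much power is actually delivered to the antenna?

|Γ| = |(72 + j92.3)/(172 + j92.3)| = 0.6
|Γ|² = 0.36
P_refl = |Γ|²·P_inc = 164 mW, P_del = (1 − |Γ|²)·P_inc = 293 mW

P_delivered ≈ 293 mW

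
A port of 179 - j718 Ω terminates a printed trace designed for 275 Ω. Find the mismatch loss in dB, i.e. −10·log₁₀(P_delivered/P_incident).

mismatch loss ≈ 5.64 dB

Γ = (-96 − j718)/(454 − j718), |Γ| = 0.853
|Γ|² = 0.727, so P_del/P_inc = 1 − |Γ|² = 0.273
ML = −10·log₁₀(1 − |Γ|²)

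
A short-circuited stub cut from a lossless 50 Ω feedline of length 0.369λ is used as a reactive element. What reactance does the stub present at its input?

X_in ≈ -53.9 Ω (capacitive)

βl = 2π × 0.369 = 133°
tan(βl) = -1.08
For a short-circuited stub, Z_in = jZ_0·tan(βl)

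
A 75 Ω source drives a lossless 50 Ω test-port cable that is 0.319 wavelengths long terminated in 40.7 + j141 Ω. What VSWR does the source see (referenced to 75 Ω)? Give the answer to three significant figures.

VSWR ≈ 17.5

βl = 2π × 0.319 = 115°
tan(βl) = -2.16
Z_in = Z_0·(Z_L + jZ_0·tanβl)/(Z_0 + jZ_L·tanβl) = 4.32 + j5.72 Ω
Γ_s = (Z_in − Z_s)/(Z_in + Z_s) = (-70.7 + j5.72)/(79.3 + j5.72), |Γ_s| = 0.892
VSWR = (1 + |Γ_s|)/(1 − |Γ_s|)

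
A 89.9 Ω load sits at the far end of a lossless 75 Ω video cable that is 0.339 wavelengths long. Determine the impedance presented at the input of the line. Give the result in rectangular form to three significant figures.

βl = 2π × 0.339 = 122°
tan(βl) = tan(122°) = -1.6
Z_in = Z_0·(Z_L + jZ_0·tanβl)/(Z_0 + jZ_L·tanβl)
     = 75·(89.9 − j120)/(75 − j144)

Z_in ≈ 68.4 + j11.2 Ω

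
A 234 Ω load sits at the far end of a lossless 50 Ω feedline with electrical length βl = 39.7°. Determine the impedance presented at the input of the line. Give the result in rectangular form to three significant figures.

Z_in ≈ 24.6 − j53.9 Ω

tan(βl) = tan(39.7°) = 0.83
Z_in = Z_0·(Z_L + jZ_0·tanβl)/(Z_0 + jZ_L·tanβl)
     = 50·(234 + j41.5)/(50 + j194)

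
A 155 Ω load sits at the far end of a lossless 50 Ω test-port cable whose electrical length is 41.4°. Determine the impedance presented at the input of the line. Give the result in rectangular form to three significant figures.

tan(βl) = tan(41.4°) = 0.882
Z_in = Z_0·(Z_L + jZ_0·tanβl)/(Z_0 + jZ_L·tanβl)
     = 50·(155 + j44.1)/(50 + j137)

Z_in ≈ 32.5 − j44.8 Ω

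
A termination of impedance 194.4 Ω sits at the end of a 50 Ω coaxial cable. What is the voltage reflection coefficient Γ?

Γ = (Z_L − Z_0)/(Z_L + Z_0) = (194.4 − 50)/(194.4 + 50) = 144.4/244.4

Γ = 0.591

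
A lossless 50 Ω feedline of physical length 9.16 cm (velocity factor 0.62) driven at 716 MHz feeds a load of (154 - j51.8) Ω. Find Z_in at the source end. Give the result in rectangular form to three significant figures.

Z_in ≈ 25.2 + j39.9 Ω

λ = v/f = 0.62·c / 716 MHz = 0.26 m
βl = 2π·l/λ = 2π × 0.353 = 127°
tan(βl) = tan(127°) = -1.33
Z_in = Z_0·(Z_L + jZ_0·tanβl)/(Z_0 + jZ_L·tanβl)
     = 50·(154 − j118)/(-18.9 − j205)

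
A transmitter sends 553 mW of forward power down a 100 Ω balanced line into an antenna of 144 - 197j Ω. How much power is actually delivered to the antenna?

P_delivered ≈ 324 mW

|Γ| = |(44 − j197)/(244 − j197)| = 0.644
|Γ|² = 0.414
P_refl = |Γ|²·P_inc = 229 mW, P_del = (1 − |Γ|²)·P_inc = 324 mW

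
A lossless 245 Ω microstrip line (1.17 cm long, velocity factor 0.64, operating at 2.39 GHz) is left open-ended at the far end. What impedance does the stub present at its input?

Z_in ≈ −j188 Ω

λ = v/f = 0.64·c / 2.39 GHz = 0.0803 m
βl = 2π·l/λ = 2π × 0.146 = 52.4°
tan(βl) = 1.3
For an open-ended stub, Z_in = −jZ_0·cot(βl) = −jZ_0/tan(βl)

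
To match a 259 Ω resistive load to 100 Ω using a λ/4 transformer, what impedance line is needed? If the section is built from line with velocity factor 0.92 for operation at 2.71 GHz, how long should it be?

Z_qwt ≈ 161 Ω; length ≈ 2.55 cm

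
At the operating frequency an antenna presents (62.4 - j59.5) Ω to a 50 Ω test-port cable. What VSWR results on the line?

Γ = (Z_L − Z_0)/(Z_L + Z_0) = (12.4 − j59.5)/(112.4 − j59.5)
|Γ| = 60.8/127 = 0.478
VSWR = (1 + |Γ|)/(1 − |Γ|) = 1.48/0.522

VSWR ≈ 2.83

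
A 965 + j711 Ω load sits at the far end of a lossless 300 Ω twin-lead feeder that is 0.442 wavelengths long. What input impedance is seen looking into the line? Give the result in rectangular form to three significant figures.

Z_in ≈ 215 + j452 Ω

βl = 2π × 0.442 = 159°
tan(βl) = tan(159°) = -0.381
Z_in = Z_0·(Z_L + jZ_0·tanβl)/(Z_0 + jZ_L·tanβl)
     = 300·(965 + j597)/(571 − j368)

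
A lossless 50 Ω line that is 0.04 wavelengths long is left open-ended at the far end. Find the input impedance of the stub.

βl = 2π × 0.04 = 14.4°
tan(βl) = 0.257
For an open-ended stub, Z_in = −jZ_0·cot(βl) = −jZ_0/tan(βl)

Z_in ≈ −j195 Ω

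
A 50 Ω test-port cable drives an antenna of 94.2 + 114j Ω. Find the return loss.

RL ≈ 3.54 dB

Γ = (44.2 + j114)/(144.2 + j114), |Γ| = 0.665
RL = −20·log₁₀|Γ| = −20·log₁₀(0.665)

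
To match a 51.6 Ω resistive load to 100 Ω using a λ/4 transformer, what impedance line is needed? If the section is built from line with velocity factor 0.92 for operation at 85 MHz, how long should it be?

Z_qwt ≈ 71.8 Ω; length ≈ 81.2 cm

Z_qwt = √(Z_0·R_L) = √(100 × 51.6) = √5160
λ = 0.92·c/f = 3.25 m, so l = λ/4 = 0.812 m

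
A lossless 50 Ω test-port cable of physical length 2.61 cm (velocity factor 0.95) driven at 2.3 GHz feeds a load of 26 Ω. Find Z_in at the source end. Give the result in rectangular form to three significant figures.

Z_in ≈ 82.8 + j27.6 Ω

λ = v/f = 0.95·c / 2.3 GHz = 0.124 m
βl = 2π·l/λ = 2π × 0.211 = 75.8°
tan(βl) = tan(75.8°) = 3.96
Z_in = Z_0·(Z_L + jZ_0·tanβl)/(Z_0 + jZ_L·tanβl)
     = 50·(26 + j198)/(50 + j103)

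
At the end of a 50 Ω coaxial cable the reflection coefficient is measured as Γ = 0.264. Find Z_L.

Z_L ≈ 85.9 Ω

Z_L = Z_0·(1 + Γ)/(1 − Γ) = 50·(1.26)/(0.736)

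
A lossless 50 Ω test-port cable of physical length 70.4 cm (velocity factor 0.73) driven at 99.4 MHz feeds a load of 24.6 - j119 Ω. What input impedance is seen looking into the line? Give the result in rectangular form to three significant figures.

Z_in ≈ 7.68 + j53.2 Ω

λ = v/f = 0.73·c / 99.4 MHz = 2.2 m
βl = 2π·l/λ = 2π × 0.32 = 115°
tan(βl) = tan(115°) = -2.14
Z_in = Z_0·(Z_L + jZ_0·tanβl)/(Z_0 + jZ_L·tanβl)
     = 50·(24.6 − j226)/(-205 − j52.7)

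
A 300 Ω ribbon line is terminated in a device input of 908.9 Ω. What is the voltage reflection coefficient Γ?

Γ = 0.504

Γ = (Z_L − Z_0)/(Z_L + Z_0) = (908.9 − 300)/(908.9 + 300) = 608.9/1209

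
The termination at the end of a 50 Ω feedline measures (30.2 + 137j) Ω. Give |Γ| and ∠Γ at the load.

Γ ≈ 0.872 ∠ 38.6°

Γ = (Z_L − Z_0)/(Z_L + Z_0) = (-19.8 + j137)/(80.2 + j137)
|Γ| = 138/159 = 0.872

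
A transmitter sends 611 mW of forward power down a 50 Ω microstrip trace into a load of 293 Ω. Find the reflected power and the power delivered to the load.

P_reflected ≈ 307 mW; P_delivered ≈ 304 mW

Γ = (293 − 50)/(293 + 50) = 0.708
|Γ|² = 0.502
P_refl = |Γ|²·P_inc = 307 mW, P_del = (1 − |Γ|²)·P_inc = 304 mW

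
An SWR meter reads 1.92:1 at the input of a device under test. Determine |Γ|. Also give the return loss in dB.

|Γ| = (S − 1)/(S + 1) = (1.92 − 1)/(1.92 + 1) = 0.92/2.92
RL = −20·log₁₀|Γ| = −20·log₁₀(0.315)

|Γ| ≈ 0.315; return loss ≈ 10 dB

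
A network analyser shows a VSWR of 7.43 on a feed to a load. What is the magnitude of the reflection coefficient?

|Γ| ≈ 0.763

|Γ| = (S − 1)/(S + 1) = (7.43 − 1)/(7.43 + 1) = 6.43/8.43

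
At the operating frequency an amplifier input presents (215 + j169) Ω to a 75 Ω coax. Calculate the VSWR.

VSWR ≈ 4.78

Γ = (Z_L − Z_0)/(Z_L + Z_0) = (140 + j169)/(290 + j169)
|Γ| = 219/336 = 0.654
VSWR = (1 + |Γ|)/(1 − |Γ|) = 1.65/0.346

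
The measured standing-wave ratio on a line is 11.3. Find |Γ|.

|Γ| = (S − 1)/(S + 1) = (11.3 − 1)/(11.3 + 1) = 10.3/12.3

|Γ| ≈ 0.837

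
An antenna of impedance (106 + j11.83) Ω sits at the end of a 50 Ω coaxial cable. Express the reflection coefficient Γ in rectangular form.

Γ ≈ 0.363 + j0.0483

Γ = (Z_L − Z_0)/(Z_L + Z_0) = (56 + j11.83)/(156 + j11.83)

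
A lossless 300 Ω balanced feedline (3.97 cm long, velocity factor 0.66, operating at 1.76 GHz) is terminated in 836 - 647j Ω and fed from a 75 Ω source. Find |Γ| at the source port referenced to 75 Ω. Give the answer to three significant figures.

|Γ| ≈ 0.831

λ = v/f = 0.66·c / 1.76 GHz = 0.113 m
βl = 2π·l/λ = 2π × 0.353 = 127°
tan(βl) = -1.33
Z_in = Z_0·(Z_L + jZ_0·tanβl)/(Z_0 + jZ_L·tanβl) = 135 + j294 Ω
Γ_s = (Z_in − Z_s)/(Z_in + Z_s) = (59.8 + j294)/(210 + j294), |Γ_s| = 0.831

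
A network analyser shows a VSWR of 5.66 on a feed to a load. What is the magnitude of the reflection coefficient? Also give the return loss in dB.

|Γ| ≈ 0.7; return loss ≈ 3.1 dB

|Γ| = (S − 1)/(S + 1) = (5.66 − 1)/(5.66 + 1) = 4.66/6.66
RL = −20·log₁₀|Γ| = −20·log₁₀(0.7)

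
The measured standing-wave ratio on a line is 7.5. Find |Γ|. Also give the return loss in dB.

|Γ| = (S − 1)/(S + 1) = (7.5 − 1)/(7.5 + 1) = 6.5/8.5
RL = −20·log₁₀|Γ| = −20·log₁₀(0.765)

|Γ| ≈ 0.765; return loss ≈ 2.33 dB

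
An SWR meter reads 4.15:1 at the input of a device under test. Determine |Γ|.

|Γ| ≈ 0.612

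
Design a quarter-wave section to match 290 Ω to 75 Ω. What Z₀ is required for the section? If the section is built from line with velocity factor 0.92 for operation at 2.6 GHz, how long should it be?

Z_qwt ≈ 147 Ω; length ≈ 2.65 cm

Z_qwt = √(Z_0·R_L) = √(75 × 290) = √21750
λ = 0.92·c/f = 0.106 m, so l = λ/4 = 0.0265 m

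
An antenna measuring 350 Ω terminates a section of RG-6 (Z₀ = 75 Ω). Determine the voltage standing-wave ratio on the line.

VSWR ≈ 4.67

For a purely resistive load, VSWR = R_L/Z_0 or Z_0/R_L (whichever > 1) = 350/75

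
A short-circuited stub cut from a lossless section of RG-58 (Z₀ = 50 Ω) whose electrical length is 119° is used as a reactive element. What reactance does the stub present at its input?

tan(βl) = -1.8
For a short-circuited stub, Z_in = jZ_0·tan(βl)

X_in ≈ -90.2 Ω (capacitive)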